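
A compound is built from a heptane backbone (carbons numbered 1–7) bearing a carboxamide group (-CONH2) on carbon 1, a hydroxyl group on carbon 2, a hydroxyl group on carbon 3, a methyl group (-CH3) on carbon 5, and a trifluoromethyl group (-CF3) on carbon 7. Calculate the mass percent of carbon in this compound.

Atom tally by fragment:
  H2NOCCH2 → C:2 H:4 O:1 N:1
  CH(OH) → C:1 H:2 O:1
  CH(OH) → C:1 H:2 O:1
  CH2 → C:1 H:2
  CH(CH3) → C:2 H:4
  CH2 → C:1 H:2
  CH2CF3 → C:2 H:2 F:3
Element totals:
  C: 10
  H: 18
  F: 3
  N: 1
  O: 3
Molecular formula: C10H18F3NO3.
Molar mass = 257.252 g/mol.
Mass from C: 10 × 12.011 = 120.110 g/mol.
%C = 120.110 / 257.252 × 100 = 46.69%.

46.69%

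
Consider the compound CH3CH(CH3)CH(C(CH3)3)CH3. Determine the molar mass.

128.26 g/mol

Element totals:
  C: 9
  H: 20
Molecular formula: C9H20.
  M = 9(12.011) + 20(1.008)
    = 108.099 + 20.160 = 128.259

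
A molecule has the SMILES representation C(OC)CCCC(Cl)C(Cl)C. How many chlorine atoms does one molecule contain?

Atom tally by fragment:
  CH3OCH2 → C:2 H:5 O:1
  CH2 → C:1 H:2
  CH2 → C:1 H:2
  CH2 → C:1 H:2
  CH(Cl) → C:1 H:1 Cl:1
  CH(Cl) → C:1 H:1 Cl:1
  CH3 → C:1 H:3
Element totals:
  C: 8
  H: 16
  Cl: 2
  O: 1

2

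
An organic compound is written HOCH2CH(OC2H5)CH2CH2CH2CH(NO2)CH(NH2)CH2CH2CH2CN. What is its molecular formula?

C13H25N3O4

Element totals:
  C: 13
  H: 25
  N: 3
  O: 4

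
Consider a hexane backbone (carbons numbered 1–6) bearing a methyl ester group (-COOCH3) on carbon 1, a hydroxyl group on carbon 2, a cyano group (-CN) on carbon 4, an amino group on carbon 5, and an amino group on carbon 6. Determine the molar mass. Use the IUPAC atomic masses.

215.25 g/mol

Atom tally by fragment:
  CH3OOCCH2 → C:3 H:5 O:2
  CH(OH) → C:1 H:2 O:1
  CH2 → C:1 H:2
  CH(CN) → C:2 H:1 N:1
  CH(NH2) → C:1 H:3 N:1
  CH2NH2 → C:1 H:4 N:1
Element totals:
  C: 9
  H: 17
  N: 3
  O: 3
Molecular formula: C9H17N3O3.
  M = 9(12.011) + 17(1.008) + 3(14.007) + 3(15.999)
    = 108.099 + 17.136 + 42.021 + 47.997 = 215.253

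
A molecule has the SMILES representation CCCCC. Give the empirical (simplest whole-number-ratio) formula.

C5H12

Atom tally by fragment:
  CH3 → C:1 H:3
  CH2 → C:1 H:2
  CH2 → C:1 H:2
  CH2 → C:1 H:2
  CH3 → C:1 H:3
Element totals:
  C: 5
  H: 12
Molecular formula: C5H12.
gcd of subscripts (5, 12) = 1, so the empirical formula equals the molecular formula.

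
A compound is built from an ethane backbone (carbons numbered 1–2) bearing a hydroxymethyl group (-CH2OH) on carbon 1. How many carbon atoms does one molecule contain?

Atom tally by fragment:
  HOCH2CH2 → C:2 H:5 O:1
  CH3 → C:1 H:3
Element totals:
  C: 3
  H: 8
  O: 1

3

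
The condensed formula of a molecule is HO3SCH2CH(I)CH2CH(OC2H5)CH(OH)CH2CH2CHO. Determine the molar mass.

394.22 g/mol

Atom tally by fragment:
  HO3SCH2 → C:1 H:3 S:1 O:3
  CH(I) → C:1 H:1 I:1
  CH2 → C:1 H:2
  CH(OC2H5) → C:3 H:6 O:1
  CH(OH) → C:1 H:2 O:1
  CH2 → C:1 H:2
  CH2CHO → C:2 H:3 O:1
Element totals:
  C: 10
  H: 19
  I: 1
  O: 6
  S: 1
Molecular formula: C10H19IO6S.
  M = 10(12.011) + 19(1.008) + 126.904 + 6(15.999) + 32.06
    = 120.110 + 19.152 + 126.904 + 95.994 + 32.060 = 394.220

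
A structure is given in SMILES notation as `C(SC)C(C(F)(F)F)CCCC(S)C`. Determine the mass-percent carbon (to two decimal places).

Atom tally by fragment:
  CH3SCH2 → C:2 H:5 S:1
  CH(CF3) → C:2 H:1 F:3
  CH2 → C:1 H:2
  CH2 → C:1 H:2
  CH2 → C:1 H:2
  CH(SH) → C:1 H:2 S:1
  CH3 → C:1 H:3
Element totals:
  C: 9
  H: 17
  F: 3
  S: 2
Molecular formula: C9H17F3S2.
Molar mass = 246.349 g/mol.
Mass from C: 9 × 12.011 = 108.099 g/mol.
%C = 108.099 / 246.349 × 100 = 43.88%.

43.88%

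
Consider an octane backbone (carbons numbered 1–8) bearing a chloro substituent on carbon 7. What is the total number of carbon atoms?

Atom tally by fragment:
  CH3 → C:1 H:3
  CH2 → C:1 H:2
  CH2 → C:1 H:2
  CH2 → C:1 H:2
  CH2 → C:1 H:2
  CH2 → C:1 H:2
  CH(Cl) → C:1 H:1 Cl:1
  CH3 → C:1 H:3
Element totals:
  C: 8
  H: 17
  Cl: 1

8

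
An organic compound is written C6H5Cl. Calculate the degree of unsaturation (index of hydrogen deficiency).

Atom tally by fragment:
  benzene ring core → C:6 H:6
  (− 1 ring H displaced by substituents)
  + Cl → Cl:1
Element totals:
  C: 6
  H: 5
  Cl: 1
Molecular formula: C6H5Cl.
DoU = (2C + 2 + N − H − X) / 2 = (2·6 + 2 + 0 − 5 − 1) / 2 = 4.

4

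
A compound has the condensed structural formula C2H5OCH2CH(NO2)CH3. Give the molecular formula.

Atom tally by fragment:
  C2H5OCH2 → C:3 H:7 O:1
  CH(NO2) → C:1 H:1 N:1 O:2
  CH3 → C:1 H:3
Element totals:
  C: 5
  H: 11
  N: 1
  O: 3

C5H11NO3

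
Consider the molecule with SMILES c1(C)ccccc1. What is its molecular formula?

C7H8

Atom tally by fragment:
  benzene ring core → C:6 H:6
  (− 1 ring H displaced by substituents)
  + CH3 → C:1 H:3
Element totals:
  C: 7
  H: 8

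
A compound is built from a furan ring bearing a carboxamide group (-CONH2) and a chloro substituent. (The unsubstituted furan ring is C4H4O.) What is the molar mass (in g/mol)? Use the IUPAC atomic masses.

Atom tally by fragment:
  furan ring core → C:4 H:4 O:1
  (− 2 ring H displaced by substituents)
  + CONH2 → C:1 H:2 O:1 N:1
  + Cl → Cl:1
Element totals:
  C: 5
  H: 4
  Cl: 1
  N: 1
  O: 2
Molecular formula: C5H4ClNO2.
  M = 5(12.011) + 4(1.008) + 35.45 + 14.007 + 2(15.999)
    = 60.055 + 4.032 + 35.450 + 14.007 + 31.998 = 145.542

145.54 g/mol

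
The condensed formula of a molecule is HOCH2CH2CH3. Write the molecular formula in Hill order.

C3H8O

Atom tally by fragment:
  HOCH2CH2 → C:2 H:5 O:1
  CH3 → C:1 H:3
Element totals:
  C: 3
  H: 8
  O: 1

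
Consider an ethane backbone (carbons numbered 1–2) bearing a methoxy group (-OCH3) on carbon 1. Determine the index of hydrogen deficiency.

Atom tally by fragment:
  CH3OCH2 → C:2 H:5 O:1
  CH3 → C:1 H:3
Element totals:
  C: 3
  H: 8
  O: 1
Molecular formula: C3H8O.
DoU = (2C + 2 + N − H − X) / 2 = (2·3 + 2 + 0 − 8 − 0) / 2 = 0.

0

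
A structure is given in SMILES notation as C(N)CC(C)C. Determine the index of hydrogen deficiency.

Atom tally by fragment:
  H2NCH2 → C:1 H:4 N:1
  CH2 → C:1 H:2
  CH(CH3) → C:2 H:4
  CH3 → C:1 H:3
Element totals:
  C: 5
  H: 13
  N: 1
Molecular formula: C5H13N.
DoU = (2C + 2 + N − H − X) / 2 = (2·5 + 2 + 1 − 13 − 0) / 2 = 0.

0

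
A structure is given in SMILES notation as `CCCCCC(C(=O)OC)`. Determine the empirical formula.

Atom tally by fragment:
  CH3 → C:1 H:3
  CH2 → C:1 H:2
  CH2 → C:1 H:2
  CH2 → C:1 H:2
  CH2 → C:1 H:2
  CH2COOCH3 → C:3 H:5 O:2
Element totals:
  C: 8
  H: 16
  O: 2
Molecular formula: C8H16O2.
gcd of subscripts = 2; dividing each by 2:
  C: 8/2 = 4
  H: 16/2 = 8
  O: 2/2 = 1

C4H8O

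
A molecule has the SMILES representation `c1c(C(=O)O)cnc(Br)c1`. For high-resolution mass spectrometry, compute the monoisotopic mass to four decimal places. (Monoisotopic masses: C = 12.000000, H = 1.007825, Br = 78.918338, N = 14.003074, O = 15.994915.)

Atom tally by fragment:
  pyridine ring core → C:5 H:5 N:1
  (− 2 ring H displaced by substituents)
  + COOH → C:1 H:1 O:2
  + Br → Br:1
Element totals:
  C: 6
  H: 4
  Br: 1
  N: 1
  O: 2
Molecular formula: C6H4BrNO2.
  M = 6(12.0) + 4(1.007825) + 78.918338 + 14.003074 + 2(15.994915)
    = 72.000000 + 4.031300 + 78.918338 + 14.003074 + 31.989830 = 200.942542

200.9425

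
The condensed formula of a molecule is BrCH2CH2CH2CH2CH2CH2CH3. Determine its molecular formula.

C7H15Br

Atom tally by fragment:
  BrCH2 → C:1 H:2 Br:1
  CH2 → C:1 H:2
  CH2 → C:1 H:2
  CH2 → C:1 H:2
  CH2 → C:1 H:2
  CH2 → C:1 H:2
  CH3 → C:1 H:3
Element totals:
  C: 7
  H: 15
  Br: 1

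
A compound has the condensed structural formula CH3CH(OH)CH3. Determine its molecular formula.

C3H8O

Atom tally by fragment:
  CH3 → C:1 H:3
  CH(OH) → C:1 H:2 O:1
  CH3 → C:1 H:3
Element totals:
  C: 3
  H: 8
  O: 1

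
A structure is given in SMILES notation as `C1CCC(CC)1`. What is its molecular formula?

C6H12

Atom tally by fragment:
  cyclobutane ring core → C:4 H:8
  (− 1 ring H displaced by substituents)
  + C2H5 → C:2 H:5
Element totals:
  C: 6
  H: 12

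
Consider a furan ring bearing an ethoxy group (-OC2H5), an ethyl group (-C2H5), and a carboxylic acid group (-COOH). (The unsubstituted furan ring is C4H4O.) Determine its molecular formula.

Atom tally by fragment:
  furan ring core → C:4 H:4 O:1
  (− 3 ring H displaced by substituents)
  + OC2H5 → C:2 H:5 O:1
  + C2H5 → C:2 H:5
  + COOH → C:1 H:1 O:2
Element totals:
  C: 9
  H: 12
  O: 4

C9H12O4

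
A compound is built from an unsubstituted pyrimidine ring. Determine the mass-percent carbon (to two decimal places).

Atom tally by fragment:
  pyrimidine ring core → C:4 H:4 N:2
Element totals:
  C: 4
  H: 4
  N: 2
Molecular formula: C4H4N2.
Molar mass = 80.090 g/mol.
Mass from C: 4 × 12.011 = 48.044 g/mol.
%C = 48.044 / 80.090 × 100 = 59.99%.

59.99%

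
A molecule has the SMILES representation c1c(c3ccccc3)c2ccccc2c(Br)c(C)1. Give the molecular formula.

C17H13Br

Atom tally by fragment:
  naphthalene ring system core → C:10 H:8
  (− 3 ring H displaced by substituents)
  + C6H5 → C:6 H:5
  + Br → Br:1
  + CH3 → C:1 H:3
Element totals:
  C: 17
  H: 13
  Br: 1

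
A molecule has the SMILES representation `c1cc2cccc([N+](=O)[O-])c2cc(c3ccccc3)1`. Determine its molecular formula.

Atom tally by fragment:
  naphthalene ring system core → C:10 H:8
  (− 2 ring H displaced by substituents)
  + NO2 → N:1 O:2
  + C6H5 → C:6 H:5
Element totals:
  C: 16
  H: 11
  N: 1
  O: 2

C16H11NO2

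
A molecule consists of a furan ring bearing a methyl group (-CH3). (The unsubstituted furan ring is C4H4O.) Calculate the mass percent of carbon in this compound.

Atom tally by fragment:
  furan ring core → C:4 H:4 O:1
  (− 1 ring H displaced by substituents)
  + CH3 → C:1 H:3
Element totals:
  C: 5
  H: 6
  O: 1
Molecular formula: C5H6O.
Molar mass = 82.102 g/mol.
Mass from C: 5 × 12.011 = 60.055 g/mol.
%C = 60.055 / 82.102 × 100 = 73.15%.

73.15%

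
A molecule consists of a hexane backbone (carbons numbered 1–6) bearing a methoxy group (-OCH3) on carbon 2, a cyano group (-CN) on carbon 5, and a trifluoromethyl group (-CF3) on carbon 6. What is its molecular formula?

Atom tally by fragment:
  CH3 → C:1 H:3
  CH(OCH3) → C:2 H:4 O:1
  CH2 → C:1 H:2
  CH2 → C:1 H:2
  CH(CN) → C:2 H:1 N:1
  CH2CF3 → C:2 H:2 F:3
Element totals:
  C: 9
  H: 14
  F: 3
  N: 1
  O: 1

C9H14F3NO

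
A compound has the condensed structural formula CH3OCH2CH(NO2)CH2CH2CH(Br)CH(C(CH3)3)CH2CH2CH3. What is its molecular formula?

C14H28BrNO3

Atom tally by fragment:
  CH3OCH2 → C:2 H:5 O:1
  CH(NO2) → C:1 H:1 N:1 O:2
  CH2 → C:1 H:2
  CH2 → C:1 H:2
  CH(Br) → C:1 H:1 Br:1
  CH(C(CH3)3) → C:5 H:10
  CH2 → C:1 H:2
  CH2 → C:1 H:2
  CH3 → C:1 H:3
Element totals:
  C: 14
  H: 28
  Br: 1
  N: 1
  O: 3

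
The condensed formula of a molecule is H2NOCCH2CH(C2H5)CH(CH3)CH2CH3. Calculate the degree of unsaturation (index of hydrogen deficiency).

1

Element totals:
  C: 9
  H: 19
  N: 1
  O: 1
Molecular formula: C9H19NO.
DoU = (2C + 2 + N − H − X) / 2 = (2·9 + 2 + 1 − 19 − 0) / 2 = 1.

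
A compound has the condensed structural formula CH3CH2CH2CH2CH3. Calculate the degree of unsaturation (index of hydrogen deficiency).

0

Atom tally by fragment:
  CH3 → C:1 H:3
  CH2 → C:1 H:2
  CH2 → C:1 H:2
  CH2 → C:1 H:2
  CH3 → C:1 H:3
Element totals:
  C: 5
  H: 12
Molecular formula: C5H12.
DoU = (2C + 2 + N − H − X) / 2 = (2·5 + 2 + 0 − 12 − 0) / 2 = 0.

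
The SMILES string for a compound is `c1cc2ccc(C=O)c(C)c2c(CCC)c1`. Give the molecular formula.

Atom tally by fragment:
  naphthalene ring system core → C:10 H:8
  (− 3 ring H displaced by substituents)
  + CHO → C:1 H:1 O:1
  + CH3 → C:1 H:3
  + CH2CH2CH3 → C:3 H:7
Element totals:
  C: 15
  H: 16
  O: 1

C15H16O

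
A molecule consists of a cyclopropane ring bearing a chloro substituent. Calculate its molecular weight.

76.52 g/mol

Atom tally by fragment:
  cyclopropane ring core → C:3 H:6
  (− 1 ring H displaced by substituents)
  + Cl → Cl:1
Element totals:
  C: 3
  H: 5
  Cl: 1
Molecular formula: C3H5Cl.
  M = 3(12.011) + 5(1.008) + 35.45
    = 36.033 + 5.040 + 35.450 = 76.523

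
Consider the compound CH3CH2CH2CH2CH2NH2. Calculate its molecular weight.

87.17 g/mol

Atom tally by fragment:
  CH3 → C:1 H:3
  CH2 → C:1 H:2
  CH2 → C:1 H:2
  CH2 → C:1 H:2
  CH2NH2 → C:1 H:4 N:1
Element totals:
  C: 5
  H: 13
  N: 1
Molecular formula: C5H13N.
  M = 5(12.011) + 13(1.008) + 14.007
    = 60.055 + 13.104 + 14.007 = 87.166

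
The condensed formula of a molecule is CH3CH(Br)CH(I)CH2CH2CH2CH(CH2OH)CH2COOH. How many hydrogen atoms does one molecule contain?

18

Element totals:
  C: 10
  H: 18
  Br: 1
  I: 1
  O: 3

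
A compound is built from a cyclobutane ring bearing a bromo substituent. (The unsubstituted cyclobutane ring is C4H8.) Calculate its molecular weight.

Atom tally by fragment:
  cyclobutane ring core → C:4 H:8
  (− 1 ring H displaced by substituents)
  + Br → Br:1
Element totals:
  C: 4
  H: 7
  Br: 1
Molecular formula: C4H7Br.
  M = 4(12.011) + 7(1.008) + 79.904
    = 48.044 + 7.056 + 79.904 = 135.004

135.00 g/mol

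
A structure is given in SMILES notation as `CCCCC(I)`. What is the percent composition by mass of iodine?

64.08%

Atom tally by fragment:
  CH3 → C:1 H:3
  CH2 → C:1 H:2
  CH2 → C:1 H:2
  CH2 → C:1 H:2
  CH2I → C:1 H:2 I:1
Element totals:
  C: 5
  H: 11
  I: 1
Molecular formula: C5H11I.
Molar mass = 198.047 g/mol.
Mass from I: 1 × 126.904 = 126.904 g/mol.
%I = 126.904 / 198.047 × 100 = 64.08%.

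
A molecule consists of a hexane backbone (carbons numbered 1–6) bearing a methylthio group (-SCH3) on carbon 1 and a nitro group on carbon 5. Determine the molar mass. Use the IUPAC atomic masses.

177.26 g/mol

Atom tally by fragment:
  CH3SCH2 → C:2 H:5 S:1
  CH2 → C:1 H:2
  CH2 → C:1 H:2
  CH2 → C:1 H:2
  CH(NO2) → C:1 H:1 N:1 O:2
  CH3 → C:1 H:3
Element totals:
  C: 7
  H: 15
  N: 1
  O: 2
  S: 1
Molecular formula: C7H15NO2S.
  M = 7(12.011) + 15(1.008) + 14.007 + 2(15.999) + 32.06
    = 84.077 + 15.120 + 14.007 + 31.998 + 32.060 = 177.262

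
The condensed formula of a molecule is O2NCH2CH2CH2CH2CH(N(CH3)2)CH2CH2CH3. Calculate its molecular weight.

202.30 g/mol

Atom tally by fragment:
  O2NCH2 → C:1 H:2 N:1 O:2
  CH2 → C:1 H:2
  CH2 → C:1 H:2
  CH2 → C:1 H:2
  CH(N(CH3)2) → C:3 H:7 N:1
  CH2 → C:1 H:2
  CH2 → C:1 H:2
  CH3 → C:1 H:3
Element totals:
  C: 10
  H: 22
  N: 2
  O: 2
Molecular formula: C10H22N2O2.
  M = 10(12.011) + 22(1.008) + 2(14.007) + 2(15.999)
    = 120.110 + 22.176 + 28.014 + 31.998 = 202.298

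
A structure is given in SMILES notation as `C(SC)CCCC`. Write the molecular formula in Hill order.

Atom tally by fragment:
  CH3SCH2 → C:2 H:5 S:1
  CH2 → C:1 H:2
  CH2 → C:1 H:2
  CH2 → C:1 H:2
  CH3 → C:1 H:3
Element totals:
  C: 6
  H: 14
  S: 1

C6H14S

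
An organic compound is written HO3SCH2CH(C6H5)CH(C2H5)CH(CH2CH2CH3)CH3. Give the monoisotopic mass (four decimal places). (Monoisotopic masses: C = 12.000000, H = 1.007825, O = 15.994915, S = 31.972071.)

Element totals:
  C: 16
  H: 26
  O: 3
  S: 1
Molecular formula: C16H26O3S.
  M = 16(12.0) + 26(1.007825) + 3(15.994915) + 31.972071
    = 192.000000 + 26.203450 + 47.984745 + 31.972071 = 298.160266

298.1603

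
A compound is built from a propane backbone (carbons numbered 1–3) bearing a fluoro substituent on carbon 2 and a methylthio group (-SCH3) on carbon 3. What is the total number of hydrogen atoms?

Atom tally by fragment:
  CH3 → C:1 H:3
  CH(F) → C:1 H:1 F:1
  CH2SCH3 → C:2 H:5 S:1
Element totals:
  C: 4
  H: 9
  F: 1
  S: 1

9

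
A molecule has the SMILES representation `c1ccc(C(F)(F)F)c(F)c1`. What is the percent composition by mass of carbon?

51.23%

Atom tally by fragment:
  benzene ring core → C:6 H:6
  (− 2 ring H displaced by substituents)
  + CF3 → C:1 F:3
  + F → F:1
Element totals:
  C: 7
  H: 4
  F: 4
Molecular formula: C7H4F4.
Molar mass = 164.101 g/mol.
Mass from C: 7 × 12.011 = 84.077 g/mol.
%C = 84.077 / 164.101 × 100 = 51.23%.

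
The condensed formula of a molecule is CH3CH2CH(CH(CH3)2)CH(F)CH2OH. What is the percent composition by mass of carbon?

Element totals:
  C: 8
  H: 17
  F: 1
  O: 1
Molecular formula: C8H17FO.
Molar mass = 148.221 g/mol.
Mass from C: 8 × 12.011 = 96.088 g/mol.
%C = 96.088 / 148.221 × 100 = 64.83%.

64.83%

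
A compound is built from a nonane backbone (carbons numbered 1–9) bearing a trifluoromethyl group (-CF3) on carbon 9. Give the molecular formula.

Atom tally by fragment:
  CH3 → C:1 H:3
  CH2 → C:1 H:2
  CH2 → C:1 H:2
  CH2 → C:1 H:2
  CH2 → C:1 H:2
  CH2 → C:1 H:2
  CH2 → C:1 H:2
  CH2 → C:1 H:2
  CH2CF3 → C:2 H:2 F:3
Element totals:
  C: 10
  H: 19
  F: 3

C10H19F3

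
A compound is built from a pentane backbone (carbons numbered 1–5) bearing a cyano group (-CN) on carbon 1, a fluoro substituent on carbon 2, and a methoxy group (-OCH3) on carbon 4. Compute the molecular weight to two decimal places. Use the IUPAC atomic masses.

Atom tally by fragment:
  NCCH2 → C:2 H:2 N:1
  CH(F) → C:1 H:1 F:1
  CH2 → C:1 H:2
  CH(OCH3) → C:2 H:4 O:1
  CH3 → C:1 H:3
Element totals:
  C: 7
  H: 12
  F: 1
  N: 1
  O: 1
Molecular formula: C7H12FNO.
  M = 7(12.011) + 12(1.008) + 18.998 + 14.007 + 15.999
    = 84.077 + 12.096 + 18.998 + 14.007 + 15.999 = 145.177

145.18 g/mol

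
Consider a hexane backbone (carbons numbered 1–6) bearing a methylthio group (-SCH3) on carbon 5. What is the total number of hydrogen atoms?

16

Atom tally by fragment:
  CH3 → C:1 H:3
  CH2 → C:1 H:2
  CH2 → C:1 H:2
  CH2 → C:1 H:2
  CH(SCH3) → C:2 H:4 S:1
  CH3 → C:1 H:3
Element totals:
  C: 7
  H: 16
  S: 1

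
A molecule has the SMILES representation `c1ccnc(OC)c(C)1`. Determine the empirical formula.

Atom tally by fragment:
  pyridine ring core → C:5 H:5 N:1
  (− 2 ring H displaced by substituents)
  + OCH3 → C:1 H:3 O:1
  + CH3 → C:1 H:3
Element totals:
  C: 7
  H: 9
  N: 1
  O: 1
Molecular formula: C7H9NO.
gcd of subscripts (7, 9, 1, 1) = 1, so the empirical formula equals the molecular formula.

C7H9NO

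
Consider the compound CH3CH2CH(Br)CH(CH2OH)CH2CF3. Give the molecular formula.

C7H12BrF3O

Atom tally by fragment:
  CH3 → C:1 H:3
  CH2 → C:1 H:2
  CH(Br) → C:1 H:1 Br:1
  CH(CH2OH) → C:2 H:4 O:1
  CH2CF3 → C:2 H:2 F:3
Element totals:
  C: 7
  H: 12
  Br: 1
  F: 3
  O: 1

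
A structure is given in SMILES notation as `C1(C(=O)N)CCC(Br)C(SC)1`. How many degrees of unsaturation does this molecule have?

2

Atom tally by fragment:
  cyclopentane ring core → C:5 H:10
  (− 3 ring H displaced by substituents)
  + CONH2 → C:1 H:2 O:1 N:1
  + Br → Br:1
  + SCH3 → C:1 H:3 S:1
Element totals:
  C: 7
  H: 12
  Br: 1
  N: 1
  O: 1
  S: 1
Molecular formula: C7H12BrNOS.
DoU = (2C + 2 + N − H − X) / 2 = (2·7 + 2 + 1 − 12 − 1) / 2 = 2.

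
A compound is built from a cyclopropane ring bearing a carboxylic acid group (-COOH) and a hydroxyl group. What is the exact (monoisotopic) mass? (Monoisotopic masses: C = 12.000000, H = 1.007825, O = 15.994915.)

Atom tally by fragment:
  cyclopropane ring core → C:3 H:6
  (− 2 ring H displaced by substituents)
  + COOH → C:1 H:1 O:2
  + OH → O:1 H:1
Element totals:
  C: 4
  H: 6
  O: 3
Molecular formula: C4H6O3.
  M = 4(12.0) + 6(1.007825) + 3(15.994915)
    = 48.000000 + 6.046950 + 47.984745 = 102.031695

102.0317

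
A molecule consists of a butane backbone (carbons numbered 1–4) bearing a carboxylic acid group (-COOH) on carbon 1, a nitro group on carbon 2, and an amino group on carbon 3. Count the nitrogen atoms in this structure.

Atom tally by fragment:
  HOOCCH2 → C:2 H:3 O:2
  CH(NO2) → C:1 H:1 N:1 O:2
  CH(NH2) → C:1 H:3 N:1
  CH3 → C:1 H:3
Element totals:
  C: 5
  H: 10
  N: 2
  O: 4

2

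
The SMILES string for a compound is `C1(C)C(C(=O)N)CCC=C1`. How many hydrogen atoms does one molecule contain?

13

Atom tally by fragment:
  cyclohexene ring core → C:6 H:10
  (− 2 ring H displaced by substituents)
  + CH3 → C:1 H:3
  + CONH2 → C:1 H:2 O:1 N:1
Element totals:
  C: 8
  H: 13
  N: 1
  O: 1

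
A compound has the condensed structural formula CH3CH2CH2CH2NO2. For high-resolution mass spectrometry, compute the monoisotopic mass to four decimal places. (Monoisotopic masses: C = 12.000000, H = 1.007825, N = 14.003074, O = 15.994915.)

Atom tally by fragment:
  CH3 → C:1 H:3
  CH2 → C:1 H:2
  CH2 → C:1 H:2
  CH2NO2 → C:1 H:2 N:1 O:2
Element totals:
  C: 4
  H: 9
  N: 1
  O: 2
Molecular formula: C4H9NO2.
  M = 4(12.0) + 9(1.007825) + 14.003074 + 2(15.994915)
    = 48.000000 + 9.070425 + 14.003074 + 31.989830 = 103.063329

103.0633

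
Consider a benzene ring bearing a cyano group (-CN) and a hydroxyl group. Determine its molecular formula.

Atom tally by fragment:
  benzene ring core → C:6 H:6
  (− 2 ring H displaced by substituents)
  + CN → C:1 N:1
  + OH → O:1 H:1
Element totals:
  C: 7
  H: 5
  N: 1
  O: 1

C7H5NO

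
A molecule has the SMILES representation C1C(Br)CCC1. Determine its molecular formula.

C5H9Br

Atom tally by fragment:
  cyclopentane ring core → C:5 H:10
  (− 1 ring H displaced by substituents)
  + Br → Br:1
Element totals:
  C: 5
  H: 9
  Br: 1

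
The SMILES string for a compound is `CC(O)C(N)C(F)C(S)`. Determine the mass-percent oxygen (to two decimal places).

10.44%

Atom tally by fragment:
  CH3 → C:1 H:3
  CH(OH) → C:1 H:2 O:1
  CH(NH2) → C:1 H:3 N:1
  CH(F) → C:1 H:1 F:1
  CH2SH → C:1 H:3 S:1
Element totals:
  C: 5
  H: 12
  F: 1
  N: 1
  O: 1
  S: 1
Molecular formula: C5H12FNOS.
Molar mass = 153.215 g/mol.
Mass from O: 1 × 15.999 = 15.999 g/mol.
%O = 15.999 / 153.215 × 100 = 10.44%.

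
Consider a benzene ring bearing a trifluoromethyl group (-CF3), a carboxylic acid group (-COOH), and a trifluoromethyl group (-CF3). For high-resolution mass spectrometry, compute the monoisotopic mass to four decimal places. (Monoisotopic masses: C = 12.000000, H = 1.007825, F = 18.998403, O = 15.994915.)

258.0115

Atom tally by fragment:
  benzene ring core → C:6 H:6
  (− 3 ring H displaced by substituents)
  + CF3 → C:1 F:3
  + COOH → C:1 H:1 O:2
  + CF3 → C:1 F:3
Element totals:
  C: 9
  H: 4
  F: 6
  O: 2
Molecular formula: C9H4F6O2.
  M = 9(12.0) + 4(1.007825) + 6(18.998403) + 2(15.994915)
    = 108.000000 + 4.031300 + 113.990418 + 31.989830 = 258.011548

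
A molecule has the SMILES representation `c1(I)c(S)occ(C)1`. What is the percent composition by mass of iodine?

Atom tally by fragment:
  furan ring core → C:4 H:4 O:1
  (− 3 ring H displaced by substituents)
  + I → I:1
  + SH → S:1 H:1
  + CH3 → C:1 H:3
Element totals:
  C: 5
  H: 5
  I: 1
  O: 1
  S: 1
Molecular formula: C5H5IOS.
Molar mass = 240.058 g/mol.
Mass from I: 1 × 126.904 = 126.904 g/mol.
%I = 126.904 / 240.058 × 100 = 52.86%.

52.86%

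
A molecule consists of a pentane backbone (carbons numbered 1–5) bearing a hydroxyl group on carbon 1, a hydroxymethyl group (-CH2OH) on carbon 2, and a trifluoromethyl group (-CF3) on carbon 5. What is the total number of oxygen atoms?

Atom tally by fragment:
  HOCH2 → C:1 H:3 O:1
  CH(CH2OH) → C:2 H:4 O:1
  CH2 → C:1 H:2
  CH2 → C:1 H:2
  CH2CF3 → C:2 H:2 F:3
Element totals:
  C: 7
  H: 13
  F: 3
  O: 2

2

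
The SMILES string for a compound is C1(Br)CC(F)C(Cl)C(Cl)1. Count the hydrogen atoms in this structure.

6

Atom tally by fragment:
  cyclopentane ring core → C:5 H:10
  (− 4 ring H displaced by substituents)
  + Br → Br:1
  + F → F:1
  + Cl → Cl:1
  + Cl → Cl:1
Element totals:
  C: 5
  H: 6
  Br: 1
  Cl: 2
  F: 1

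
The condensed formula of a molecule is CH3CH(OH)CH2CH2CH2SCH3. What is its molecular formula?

Element totals:
  C: 6
  H: 14
  O: 1
  S: 1

C6H14OS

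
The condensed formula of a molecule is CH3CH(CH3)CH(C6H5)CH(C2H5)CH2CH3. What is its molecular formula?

Atom tally by fragment:
  CH3 → C:1 H:3
  CH(CH3) → C:2 H:4
  CH(C6H5) → C:7 H:6
  CH(C2H5) → C:3 H:6
  CH2 → C:1 H:2
  CH3 → C:1 H:3
Element totals:
  C: 15
  H: 24

C15H24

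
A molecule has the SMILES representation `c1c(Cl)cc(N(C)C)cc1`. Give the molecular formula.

C8H10ClN

Atom tally by fragment:
  benzene ring core → C:6 H:6
  (− 2 ring H displaced by substituents)
  + Cl → Cl:1
  + N(CH3)2 → N:1 C:2 H:6
Element totals:
  C: 8
  H: 10
  Cl: 1
  N: 1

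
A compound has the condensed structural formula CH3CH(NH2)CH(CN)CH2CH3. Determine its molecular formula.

C6H12N2

Atom tally by fragment:
  CH3 → C:1 H:3
  CH(NH2) → C:1 H:3 N:1
  CH(CN) → C:2 H:1 N:1
  CH2 → C:1 H:2
  CH3 → C:1 H:3
Element totals:
  C: 6
  H: 12
  N: 2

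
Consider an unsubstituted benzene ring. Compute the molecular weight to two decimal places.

Atom tally by fragment:
  benzene ring core → C:6 H:6
Element totals:
  C: 6
  H: 6
Molecular formula: C6H6.
  M = 6(12.011) + 6(1.008)
    = 72.066 + 6.048 = 78.114

78.11 g/mol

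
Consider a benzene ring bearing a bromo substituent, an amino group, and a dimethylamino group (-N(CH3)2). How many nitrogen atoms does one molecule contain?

Atom tally by fragment:
  benzene ring core → C:6 H:6
  (− 3 ring H displaced by substituents)
  + Br → Br:1
  + NH2 → N:1 H:2
  + N(CH3)2 → N:1 C:2 H:6
Element totals:
  C: 8
  H: 11
  Br: 1
  N: 2

2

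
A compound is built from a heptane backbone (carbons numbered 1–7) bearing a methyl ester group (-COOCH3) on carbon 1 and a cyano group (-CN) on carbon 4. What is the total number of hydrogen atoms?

17

Atom tally by fragment:
  CH3OOCCH2 → C:3 H:5 O:2
  CH2 → C:1 H:2
  CH2 → C:1 H:2
  CH(CN) → C:2 H:1 N:1
  CH2 → C:1 H:2
  CH2 → C:1 H:2
  CH3 → C:1 H:3
Element totals:
  C: 10
  H: 17
  N: 1
  O: 2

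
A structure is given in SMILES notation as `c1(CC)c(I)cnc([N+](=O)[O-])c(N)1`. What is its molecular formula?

C7H8IN3O2

Atom tally by fragment:
  pyridine ring core → C:5 H:5 N:1
  (− 4 ring H displaced by substituents)
  + C2H5 → C:2 H:5
  + I → I:1
  + NO2 → N:1 O:2
  + NH2 → N:1 H:2
Element totals:
  C: 7
  H: 8
  I: 1
  N: 3
  O: 2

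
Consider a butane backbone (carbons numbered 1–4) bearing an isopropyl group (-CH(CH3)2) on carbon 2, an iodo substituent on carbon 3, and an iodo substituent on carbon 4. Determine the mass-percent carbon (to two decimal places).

Atom tally by fragment:
  CH3 → C:1 H:3
  CH(CH(CH3)2) → C:4 H:8
  CH(I) → C:1 H:1 I:1
  CH2I → C:1 H:2 I:1
Element totals:
  C: 7
  H: 14
  I: 2
Molecular formula: C7H14I2.
Molar mass = 351.997 g/mol.
Mass from C: 7 × 12.011 = 84.077 g/mol.
%C = 84.077 / 351.997 × 100 = 23.89%.

23.89%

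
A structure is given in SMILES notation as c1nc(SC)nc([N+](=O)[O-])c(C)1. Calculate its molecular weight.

Atom tally by fragment:
  pyrimidine ring core → C:4 H:4 N:2
  (− 3 ring H displaced by substituents)
  + SCH3 → C:1 H:3 S:1
  + NO2 → N:1 O:2
  + CH3 → C:1 H:3
Element totals:
  C: 6
  H: 7
  N: 3
  O: 2
  S: 1
Molecular formula: C6H7N3O2S.
  M = 6(12.011) + 7(1.008) + 3(14.007) + 2(15.999) + 32.06
    = 72.066 + 7.056 + 42.021 + 31.998 + 32.060 = 185.201

185.20 g/mol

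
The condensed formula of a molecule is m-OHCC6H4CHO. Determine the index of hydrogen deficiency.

Element totals:
  C: 8
  H: 6
  O: 2
Molecular formula: C8H6O2.
DoU = (2C + 2 + N − H − X) / 2 = (2·8 + 2 + 0 − 6 − 0) / 2 = 6.

6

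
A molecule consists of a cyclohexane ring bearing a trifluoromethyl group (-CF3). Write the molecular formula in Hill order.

Atom tally by fragment:
  cyclohexane ring core → C:6 H:12
  (− 1 ring H displaced by substituents)
  + CF3 → C:1 F:3
Element totals:
  C: 7
  H: 11
  F: 3

C7H11F3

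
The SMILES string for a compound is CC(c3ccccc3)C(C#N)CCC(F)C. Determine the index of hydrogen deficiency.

6

Atom tally by fragment:
  CH3 → C:1 H:3
  CH(C6H5) → C:7 H:6
  CH(CN) → C:2 H:1 N:1
  CH2 → C:1 H:2
  CH2 → C:1 H:2
  CH(F) → C:1 H:1 F:1
  CH3 → C:1 H:3
Element totals:
  C: 14
  H: 18
  F: 1
  N: 1
Molecular formula: C14H18FN.
DoU = (2C + 2 + N − H − X) / 2 = (2·14 + 2 + 1 − 18 − 1) / 2 = 6.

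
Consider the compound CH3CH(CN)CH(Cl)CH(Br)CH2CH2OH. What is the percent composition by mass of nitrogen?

Element totals:
  C: 7
  H: 11
  Br: 1
  Cl: 1
  N: 1
  O: 1
Molecular formula: C7H11BrClNO.
Molar mass = 240.525 g/mol.
Mass from N: 1 × 14.007 = 14.007 g/mol.
%N = 14.007 / 240.525 × 100 = 5.82%.

5.82%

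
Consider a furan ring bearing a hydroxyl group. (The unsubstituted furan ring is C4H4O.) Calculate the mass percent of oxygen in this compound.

Atom tally by fragment:
  furan ring core → C:4 H:4 O:1
  (− 1 ring H displaced by substituents)
  + OH → O:1 H:1
Element totals:
  C: 4
  H: 4
  O: 2
Molecular formula: C4H4O2.
Molar mass = 84.074 g/mol.
Mass from O: 2 × 15.999 = 31.998 g/mol.
%O = 31.998 / 84.074 × 100 = 38.06%.

38.06%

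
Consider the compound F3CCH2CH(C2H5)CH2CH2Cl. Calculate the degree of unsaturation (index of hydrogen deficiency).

Element totals:
  C: 7
  H: 12
  Cl: 1
  F: 3
Molecular formula: C7H12ClF3.
DoU = (2C + 2 + N − H − X) / 2 = (2·7 + 2 + 0 − 12 − 4) / 2 = 0.

0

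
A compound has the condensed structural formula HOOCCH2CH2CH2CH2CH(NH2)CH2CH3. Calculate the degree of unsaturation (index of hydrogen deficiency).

1

Atom tally by fragment:
  HOOCCH2 → C:2 H:3 O:2
  CH2 → C:1 H:2
  CH2 → C:1 H:2
  CH2 → C:1 H:2
  CH(NH2) → C:1 H:3 N:1
  CH2 → C:1 H:2
  CH3 → C:1 H:3
Element totals:
  C: 8
  H: 17
  N: 1
  O: 2
Molecular formula: C8H17NO2.
DoU = (2C + 2 + N − H − X) / 2 = (2·8 + 2 + 1 − 17 − 0) / 2 = 1.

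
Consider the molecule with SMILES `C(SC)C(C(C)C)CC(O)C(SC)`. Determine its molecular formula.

C10H22OS2

Atom tally by fragment:
  CH3SCH2 → C:2 H:5 S:1
  CH(CH(CH3)2) → C:4 H:8
  CH2 → C:1 H:2
  CH(OH) → C:1 H:2 O:1
  CH2SCH3 → C:2 H:5 S:1
Element totals:
  C: 10
  H: 22
  O: 1
  S: 2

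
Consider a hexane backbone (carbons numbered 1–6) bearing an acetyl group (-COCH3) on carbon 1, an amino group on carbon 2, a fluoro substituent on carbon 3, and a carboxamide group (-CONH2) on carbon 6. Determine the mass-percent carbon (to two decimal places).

Atom tally by fragment:
  CH3COCH2 → C:3 H:5 O:1
  CH(NH2) → C:1 H:3 N:1
  CH(F) → C:1 H:1 F:1
  CH2 → C:1 H:2
  CH2 → C:1 H:2
  CH2CONH2 → C:2 H:4 O:1 N:1
Element totals:
  C: 9
  H: 17
  F: 1
  N: 2
  O: 2
Molecular formula: C9H17FN2O2.
Molar mass = 204.245 g/mol.
Mass from C: 9 × 12.011 = 108.099 g/mol.
%C = 108.099 / 204.245 × 100 = 52.93%.

52.93%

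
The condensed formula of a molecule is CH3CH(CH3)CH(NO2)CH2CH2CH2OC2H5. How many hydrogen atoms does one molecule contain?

Atom tally by fragment:
  CH3 → C:1 H:3
  CH(CH3) → C:2 H:4
  CH(NO2) → C:1 H:1 N:1 O:2
  CH2 → C:1 H:2
  CH2 → C:1 H:2
  CH2OC2H5 → C:3 H:7 O:1
Element totals:
  C: 9
  H: 19
  N: 1
  O: 3

19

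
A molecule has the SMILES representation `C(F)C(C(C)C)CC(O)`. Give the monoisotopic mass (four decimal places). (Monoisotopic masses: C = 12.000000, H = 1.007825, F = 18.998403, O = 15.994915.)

Atom tally by fragment:
  FCH2 → C:1 H:2 F:1
  CH(CH(CH3)2) → C:4 H:8
  CH2 → C:1 H:2
  CH2OH → C:1 H:3 O:1
Element totals:
  C: 7
  H: 15
  F: 1
  O: 1
Molecular formula: C7H15FO.
  M = 7(12.0) + 15(1.007825) + 18.998403 + 15.994915
    = 84.000000 + 15.117375 + 18.998403 + 15.994915 = 134.110693

134.1107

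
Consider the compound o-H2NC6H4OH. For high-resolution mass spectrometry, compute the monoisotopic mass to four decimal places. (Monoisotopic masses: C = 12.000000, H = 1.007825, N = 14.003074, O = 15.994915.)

109.0528

Element totals:
  C: 6
  H: 7
  N: 1
  O: 1
Molecular formula: C6H7NO.
  M = 6(12.0) + 7(1.007825) + 14.003074 + 15.994915
    = 72.000000 + 7.054775 + 14.003074 + 15.994915 = 109.052764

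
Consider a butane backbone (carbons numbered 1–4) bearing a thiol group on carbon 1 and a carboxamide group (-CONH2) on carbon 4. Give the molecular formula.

C5H11NOS

Atom tally by fragment:
  HSCH2 → C:1 H:3 S:1
  CH2 → C:1 H:2
  CH2 → C:1 H:2
  CH2CONH2 → C:2 H:4 O:1 N:1
Element totals:
  C: 5
  H: 11
  N: 1
  O: 1
  S: 1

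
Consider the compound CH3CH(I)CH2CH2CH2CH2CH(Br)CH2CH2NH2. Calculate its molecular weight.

Element totals:
  C: 9
  H: 19
  Br: 1
  I: 1
  N: 1
Molecular formula: C9H19BrIN.
  M = 9(12.011) + 19(1.008) + 79.904 + 126.904 + 14.007
    = 108.099 + 19.152 + 79.904 + 126.904 + 14.007 = 348.066

348.07 g/mol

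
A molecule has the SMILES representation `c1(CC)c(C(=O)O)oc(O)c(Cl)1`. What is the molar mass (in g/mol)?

Atom tally by fragment:
  furan ring core → C:4 H:4 O:1
  (− 4 ring H displaced by substituents)
  + C2H5 → C:2 H:5
  + COOH → C:1 H:1 O:2
  + OH → O:1 H:1
  + Cl → Cl:1
Element totals:
  C: 7
  H: 7
  Cl: 1
  O: 4
Molecular formula: C7H7ClO4.
  M = 7(12.011) + 7(1.008) + 35.45 + 4(15.999)
    = 84.077 + 7.056 + 35.450 + 63.996 = 190.579

190.58 g/mol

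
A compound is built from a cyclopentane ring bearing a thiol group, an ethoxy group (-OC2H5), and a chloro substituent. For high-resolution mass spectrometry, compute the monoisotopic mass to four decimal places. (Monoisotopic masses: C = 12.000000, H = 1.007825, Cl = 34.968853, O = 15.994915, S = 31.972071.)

180.0376

Atom tally by fragment:
  cyclopentane ring core → C:5 H:10
  (− 3 ring H displaced by substituents)
  + SH → S:1 H:1
  + OC2H5 → C:2 H:5 O:1
  + Cl → Cl:1
Element totals:
  C: 7
  H: 13
  Cl: 1
  O: 1
  S: 1
Molecular formula: C7H13ClOS.
  M = 7(12.0) + 13(1.007825) + 34.968853 + 15.994915 + 31.972071
    = 84.000000 + 13.101725 + 34.968853 + 15.994915 + 31.972071 = 180.037564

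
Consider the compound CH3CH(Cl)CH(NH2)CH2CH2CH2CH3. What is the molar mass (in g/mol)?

Element totals:
  C: 7
  H: 16
  Cl: 1
  N: 1
Molecular formula: C7H16ClN.
  M = 7(12.011) + 16(1.008) + 35.45 + 14.007
    = 84.077 + 16.128 + 35.450 + 14.007 = 149.662

149.66 g/mol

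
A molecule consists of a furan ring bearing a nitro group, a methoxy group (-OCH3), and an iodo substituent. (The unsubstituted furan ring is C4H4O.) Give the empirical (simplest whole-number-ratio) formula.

C5H4INO4

Atom tally by fragment:
  furan ring core → C:4 H:4 O:1
  (− 3 ring H displaced by substituents)
  + NO2 → N:1 O:2
  + OCH3 → C:1 H:3 O:1
  + I → I:1
Element totals:
  C: 5
  H: 4
  I: 1
  N: 1
  O: 4
Molecular formula: C5H4INO4.
gcd of subscripts (5, 4, 1, 1, 4) = 1, so the empirical formula equals the molecular formula.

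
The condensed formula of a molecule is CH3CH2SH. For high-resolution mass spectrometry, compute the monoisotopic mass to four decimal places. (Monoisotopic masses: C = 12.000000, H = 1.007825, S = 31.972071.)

Element totals:
  C: 2
  H: 6
  S: 1
Molecular formula: C2H6S.
  M = 2(12.0) + 6(1.007825) + 31.972071
    = 24.000000 + 6.046950 + 31.972071 = 62.019021

62.0190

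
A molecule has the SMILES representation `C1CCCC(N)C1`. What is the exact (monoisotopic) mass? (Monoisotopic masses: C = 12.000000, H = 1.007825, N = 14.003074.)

99.1048

Atom tally by fragment:
  cyclohexane ring core → C:6 H:12
  (− 1 ring H displaced by substituents)
  + NH2 → N:1 H:2
Element totals:
  C: 6
  H: 13
  N: 1
Molecular formula: C6H13N.
  M = 6(12.0) + 13(1.007825) + 14.003074
    = 72.000000 + 13.101725 + 14.003074 = 99.104799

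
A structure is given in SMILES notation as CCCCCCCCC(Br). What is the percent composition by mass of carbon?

52.18%

Atom tally by fragment:
  CH3 → C:1 H:3
  CH2 → C:1 H:2
  CH2 → C:1 H:2
  CH2 → C:1 H:2
  CH2 → C:1 H:2
  CH2 → C:1 H:2
  CH2 → C:1 H:2
  CH2 → C:1 H:2
  CH2Br → C:1 H:2 Br:1
Element totals:
  C: 9
  H: 19
  Br: 1
Molecular formula: C9H19Br.
Molar mass = 207.155 g/mol.
Mass from C: 9 × 12.011 = 108.099 g/mol.
%C = 108.099 / 207.155 × 100 = 52.18%.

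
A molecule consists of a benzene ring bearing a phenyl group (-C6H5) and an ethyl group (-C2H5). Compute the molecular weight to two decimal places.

Atom tally by fragment:
  benzene ring core → C:6 H:6
  (− 2 ring H displaced by substituents)
  + C6H5 → C:6 H:5
  + C2H5 → C:2 H:5
Element totals:
  C: 14
  H: 14
Molecular formula: C14H14.
  M = 14(12.011) + 14(1.008)
    = 168.154 + 14.112 = 182.266

182.27 g/mol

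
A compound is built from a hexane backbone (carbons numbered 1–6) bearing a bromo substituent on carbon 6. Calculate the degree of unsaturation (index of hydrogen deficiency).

Atom tally by fragment:
  CH3 → C:1 H:3
  CH2 → C:1 H:2
  CH2 → C:1 H:2
  CH2 → C:1 H:2
  CH2 → C:1 H:2
  CH2Br → C:1 H:2 Br:1
Element totals:
  C: 6
  H: 13
  Br: 1
Molecular formula: C6H13Br.
DoU = (2C + 2 + N − H − X) / 2 = (2·6 + 2 + 0 − 13 − 1) / 2 = 0.

0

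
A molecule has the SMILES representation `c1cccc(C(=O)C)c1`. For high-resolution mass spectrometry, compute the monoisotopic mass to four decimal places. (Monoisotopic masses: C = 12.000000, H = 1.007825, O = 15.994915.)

Atom tally by fragment:
  benzene ring core → C:6 H:6
  (− 1 ring H displaced by substituents)
  + COCH3 → C:2 H:3 O:1
Element totals:
  C: 8
  H: 8
  O: 1
Molecular formula: C8H8O.
  M = 8(12.0) + 8(1.007825) + 15.994915
    = 96.000000 + 8.062600 + 15.994915 = 120.057515

120.0575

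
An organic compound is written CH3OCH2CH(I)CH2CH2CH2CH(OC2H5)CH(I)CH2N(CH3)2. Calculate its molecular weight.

Atom tally by fragment:
  CH3OCH2 → C:2 H:5 O:1
  CH(I) → C:1 H:1 I:1
  CH2 → C:1 H:2
  CH2 → C:1 H:2
  CH2 → C:1 H:2
  CH(OC2H5) → C:3 H:6 O:1
  CH(I) → C:1 H:1 I:1
  CH2N(CH3)2 → C:3 H:8 N:1
Element totals:
  C: 13
  H: 27
  I: 2
  N: 1
  O: 2
Molecular formula: C13H27I2NO2.
  M = 13(12.011) + 27(1.008) + 2(126.904) + 14.007 + 2(15.999)
    = 156.143 + 27.216 + 253.808 + 14.007 + 31.998 = 483.172

483.17 g/mol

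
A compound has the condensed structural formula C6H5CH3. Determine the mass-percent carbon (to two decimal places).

Element totals:
  C: 7
  H: 8
Molecular formula: C7H8.
Molar mass = 92.141 g/mol.
Mass from C: 7 × 12.011 = 84.077 g/mol.
%C = 84.077 / 92.141 × 100 = 91.25%.

91.25%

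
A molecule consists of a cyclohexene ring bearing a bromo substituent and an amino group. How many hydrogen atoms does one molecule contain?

10

Atom tally by fragment:
  cyclohexene ring core → C:6 H:10
  (− 2 ring H displaced by substituents)
  + Br → Br:1
  + NH2 → N:1 H:2
Element totals:
  C: 6
  H: 10
  Br: 1
  N: 1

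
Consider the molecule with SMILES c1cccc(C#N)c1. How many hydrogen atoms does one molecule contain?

Atom tally by fragment:
  benzene ring core → C:6 H:6
  (− 1 ring H displaced by substituents)
  + CN → C:1 N:1
Element totals:
  C: 7
  H: 5
  N: 1

5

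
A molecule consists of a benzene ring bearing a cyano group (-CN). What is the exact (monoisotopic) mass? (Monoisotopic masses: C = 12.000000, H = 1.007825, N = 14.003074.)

Atom tally by fragment:
  benzene ring core → C:6 H:6
  (− 1 ring H displaced by substituents)
  + CN → C:1 N:1
Element totals:
  C: 7
  H: 5
  N: 1
Molecular formula: C7H5N.
  M = 7(12.0) + 5(1.007825) + 14.003074
    = 84.000000 + 5.039125 + 14.003074 = 103.042199

103.0422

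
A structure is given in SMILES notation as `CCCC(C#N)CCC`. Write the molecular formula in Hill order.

C8H15N

Atom tally by fragment:
  CH3 → C:1 H:3
  CH2 → C:1 H:2
  CH2 → C:1 H:2
  CH(CN) → C:2 H:1 N:1
  CH2 → C:1 H:2
  CH2 → C:1 H:2
  CH3 → C:1 H:3
Element totals:
  C: 8
  H: 15
  N: 1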